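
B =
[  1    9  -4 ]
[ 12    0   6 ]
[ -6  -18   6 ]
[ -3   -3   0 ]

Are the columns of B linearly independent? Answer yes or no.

no

Row reduce B to echelon form.
R2 ← R2 − (12)·R1: [0, -108, 54]
R3 ← R3 + (6)·R1: [0, 36, -18]
R4 ← R4 + (3)·R1: [0, 24, -12]
R3 ← R3 + (1/3)·R2: [0, 0, 0]
R4 ← R4 + (2/9)·R2: [0, 0, 0]
2 pivots among 3 columns.
Only 2 < 3 pivot columns, so the columns are linearly dependent.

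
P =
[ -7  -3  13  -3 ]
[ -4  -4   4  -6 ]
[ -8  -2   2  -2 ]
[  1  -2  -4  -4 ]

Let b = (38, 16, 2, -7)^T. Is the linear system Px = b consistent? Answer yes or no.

Row reduce the augmented matrix [P | b].
R2 ← R2 − (4/7)·R1: [0, -16/7, -24/7, -30/7, -40/7]
R3 ← R3 − (8/7)·R1: [0, 10/7, -90/7, 10/7, -290/7]
R4 ← R4 + (1/7)·R1: [0, -17/7, -15/7, -31/7, -11/7]
R3 ← R3 + (5/8)·R2: [0, 0, -15, -5/4, -45]
R4 ← R4 − (17/16)·R2: [0, 0, 3/2, 1/8, 9/2]
R4 ← R4 + (1/10)·R3: [0, 0, 0, 0, 0]
The echelon form has 3 nonzero rows, and every pivot lies in the first 4 columns, so rank(P) = rank([P|b]) = 3.
The system is consistent.

yes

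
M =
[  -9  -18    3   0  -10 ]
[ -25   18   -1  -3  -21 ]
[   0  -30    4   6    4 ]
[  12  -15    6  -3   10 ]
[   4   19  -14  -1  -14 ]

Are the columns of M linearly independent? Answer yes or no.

Row reduce M to echelon form.
R2 ← R2 − (25/9)·R1: [0, 68, -28/3, -3, 61/9]
R4 ← R4 + (4/3)·R1: [0, -39, 10, -3, -10/3]
R5 ← R5 + (4/9)·R1: [0, 11, -38/3, -1, -166/9]
R3 ← R3 + (15/34)·R2: [0, 0, -2/17, 159/34, 713/102]
R4 ← R4 + (39/68)·R2: [0, 0, 79/17, -321/68, 113/204]
R5 ← R5 − (11/68)·R2: [0, 0, -569/51, -35/68, -11959/612]
R4 ← R4 + (79/2)·R3: [0, 0, 0, 180, 830/3]
R5 ← R5 − (569/6)·R3: [0, 0, 0, -444, -6142/9]
R5 ← R5 + (37/15)·R4: [0, 0, 0, 0, 0]
4 pivots among 5 columns.
Only 4 < 5 pivot columns, so the columns are linearly dependent.

no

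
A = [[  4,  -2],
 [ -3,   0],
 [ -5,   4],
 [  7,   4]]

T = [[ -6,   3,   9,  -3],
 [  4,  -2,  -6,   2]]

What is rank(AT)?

First compute AT:
[[-32,  16,  48, -16],
 [ 18,  -9, -27,   9],
 [ 46, -23, -69,  23],
 [-26,  13,  39, -13]]
Now row reduce the product.
R2 ← R2 + (9/16)·R1: [0, 0, 0, 0]
R3 ← R3 + (23/16)·R1: [0, 0, 0, 0]
R4 ← R4 − (13/16)·R1: [0, 0, 0, 0]
1 nonzero row, so rank(AT) = 1.

1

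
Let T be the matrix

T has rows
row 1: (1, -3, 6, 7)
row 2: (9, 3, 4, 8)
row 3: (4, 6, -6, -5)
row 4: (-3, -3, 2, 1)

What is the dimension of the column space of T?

Row reduce to echelon form.
R2 ← R2 − (9)·R1: [0, 30, -50, -55]
R3 ← R3 − (4)·R1: [0, 18, -30, -33]
R4 ← R4 + (3)·R1: [0, -12, 20, 22]
R3 ← R3 − (3/5)·R2: [0, 0, 0, 0]
R4 ← R4 + (2/5)·R2: [0, 0, 0, 0]
Echelon form has 2 nonzero rows, so rank(T) = 2.
The column space has dimension equal to the rank: 2.

2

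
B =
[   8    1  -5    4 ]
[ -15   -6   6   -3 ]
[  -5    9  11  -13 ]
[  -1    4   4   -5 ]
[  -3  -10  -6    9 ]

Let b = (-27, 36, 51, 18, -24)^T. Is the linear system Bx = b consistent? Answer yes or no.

Row reduce the augmented matrix [B | b].
R2 ← R2 + (15/8)·R1: [0, -33/8, -27/8, 9/2, -117/8]
R3 ← R3 + (5/8)·R1: [0, 77/8, 63/8, -21/2, 273/8]
R4 ← R4 + (1/8)·R1: [0, 33/8, 27/8, -9/2, 117/8]
R5 ← R5 + (3/8)·R1: [0, -77/8, -63/8, 21/2, -273/8]
R3 ← R3 + (7/3)·R2: [0, 0, 0, 0, 0]
R4 ← R4 + R2: [0, 0, 0, 0, 0]
R5 ← R5 − (7/3)·R2: [0, 0, 0, 0, 0]
The echelon form has 2 nonzero rows, and every pivot lies in the first 4 columns, so rank(B) = rank([B|b]) = 2.
The system is consistent.

yes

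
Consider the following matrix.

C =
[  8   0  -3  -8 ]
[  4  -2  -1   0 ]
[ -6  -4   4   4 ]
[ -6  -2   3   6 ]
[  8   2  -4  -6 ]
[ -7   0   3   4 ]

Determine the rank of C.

Row reduce to echelon form.
R2 ← R2 − (1/2)·R1: [0, -2, 1/2, 4]
R3 ← R3 + (3/4)·R1: [0, -4, 7/4, -2]
R4 ← R4 + (3/4)·R1: [0, -2, 3/4, 0]
R5 ← R5 − R1: [0, 2, -1, 2]
R6 ← R6 + (7/8)·R1: [0, 0, 3/8, -3]
R3 ← R3 − (2)·R2: [0, 0, 3/4, -10]
R4 ← R4 − R2: [0, 0, 1/4, -4]
R5 ← R5 + R2: [0, 0, -1/2, 6]
R4 ← R4 − (1/3)·R3: [0, 0, 0, -2/3]
R5 ← R5 + (2/3)·R3: [0, 0, 0, -2/3]
R6 ← R6 − (1/2)·R3: [0, 0, 0, 2]
R5 ← R5 − R4: [0, 0, 0, 0]
R6 ← R6 + (3)·R4: [0, 0, 0, 0]
Echelon form has 4 nonzero rows, so rank(C) = 4.

4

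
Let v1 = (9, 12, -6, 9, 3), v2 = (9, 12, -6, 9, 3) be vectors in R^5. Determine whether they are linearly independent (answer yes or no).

Form the matrix with these vectors as rows and row reduce.
R2 ← R2 − R1: [0, 0, 0, 0, 0]
1 nonzero row, so the 2 vectors span a space of dimension 1.
Since 1 < 2, the vectors are linearly dependent.

no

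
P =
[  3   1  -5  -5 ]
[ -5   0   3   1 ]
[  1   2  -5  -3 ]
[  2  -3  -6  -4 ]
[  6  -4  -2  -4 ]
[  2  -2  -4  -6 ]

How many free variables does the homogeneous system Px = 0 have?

0

Row reduce to echelon form.
R2 ← R2 + (5/3)·R1: [0, 5/3, -16/3, -22/3]
R3 ← R3 − (1/3)·R1: [0, 5/3, -10/3, -4/3]
R4 ← R4 − (2/3)·R1: [0, -11/3, -8/3, -2/3]
R5 ← R5 − (2)·R1: [0, -6, 8, 6]
R6 ← R6 − (2/3)·R1: [0, -8/3, -2/3, -8/3]
R3 ← R3 − R2: [0, 0, 2, 6]
R4 ← R4 + (11/5)·R2: [0, 0, -72/5, -84/5]
R5 ← R5 + (18/5)·R2: [0, 0, -56/5, -102/5]
R6 ← R6 + (8/5)·R2: [0, 0, -46/5, -72/5]
R4 ← R4 + (36/5)·R3: [0, 0, 0, 132/5]
R5 ← R5 + (28/5)·R3: [0, 0, 0, 66/5]
R6 ← R6 + (23/5)·R3: [0, 0, 0, 66/5]
R5 ← R5 − (1/2)·R4: [0, 0, 0, 0]
R6 ← R6 − (1/2)·R4: [0, 0, 0, 0]
4 nonzero rows, so rank(P) = 4.
P has 4 columns; by rank–nullity, nullity = 4 − 4 = 0.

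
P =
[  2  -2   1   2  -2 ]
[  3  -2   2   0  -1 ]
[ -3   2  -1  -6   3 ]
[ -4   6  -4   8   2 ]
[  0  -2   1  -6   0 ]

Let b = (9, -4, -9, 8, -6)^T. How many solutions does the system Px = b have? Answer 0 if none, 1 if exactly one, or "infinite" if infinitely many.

Row reduce the augmented matrix [P | b].
R2 ← R2 − (3/2)·R1: [0, 1, 1/2, -3, 2, -35/2]
R3 ← R3 + (3/2)·R1: [0, -1, 1/2, -3, 0, 9/2]
R4 ← R4 + (2)·R1: [0, 2, -2, 12, -2, 26]
R3 ← R3 + R2: [0, 0, 1, -6, 2, -13]
R4 ← R4 − (2)·R2: [0, 0, -3, 18, -6, 61]
R5 ← R5 + (2)·R2: [0, 0, 2, -12, 4, -41]
R4 ← R4 + (3)·R3: [0, 0, 0, 0, 0, 22]
R5 ← R5 − (2)·R3: [0, 0, 0, 0, 0, -15]
R5 ← R5 + (15/22)·R4: [0, 0, 0, 0, 0, 0]
The echelon form has 4 nonzero rows; the last pivot sits in the augmented column, so rank(P) = 3 but rank([P|b]) = 4.
Since the ranks differ, the system is inconsistent.
It has no solutions.

0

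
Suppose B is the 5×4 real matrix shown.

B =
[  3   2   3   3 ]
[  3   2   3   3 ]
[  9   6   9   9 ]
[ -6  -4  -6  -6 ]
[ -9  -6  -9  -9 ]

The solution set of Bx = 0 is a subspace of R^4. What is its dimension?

Row reduce to echelon form.
R2 ← R2 − R1: [0, 0, 0, 0]
R3 ← R3 − (3)·R1: [0, 0, 0, 0]
R4 ← R4 + (2)·R1: [0, 0, 0, 0]
R5 ← R5 + (3)·R1: [0, 0, 0, 0]
1 nonzero row, so rank(B) = 1.
B has 4 columns; by rank–nullity, nullity = 4 − 1 = 3.

3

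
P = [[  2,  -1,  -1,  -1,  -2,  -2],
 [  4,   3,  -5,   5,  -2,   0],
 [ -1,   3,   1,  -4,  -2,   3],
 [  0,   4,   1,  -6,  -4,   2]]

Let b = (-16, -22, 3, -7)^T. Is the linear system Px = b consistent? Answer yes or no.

Row reduce the augmented matrix [P | b].
R2 ← R2 − (2)·R1: [0, 5, -3, 7, 2, 4, 10]
R3 ← R3 + (1/2)·R1: [0, 5/2, 1/2, -9/2, -3, 2, -5]
R3 ← R3 − (1/2)·R2: [0, 0, 2, -8, -4, 0, -10]
R4 ← R4 − (4/5)·R2: [0, 0, 17/5, -58/5, -28/5, -6/5, -15]
R4 ← R4 − (17/10)·R3: [0, 0, 0, 2, 6/5, -6/5, 2]
The echelon form has 4 nonzero rows, and every pivot lies in the first 6 columns, so rank(P) = rank([P|b]) = 4.
The system is consistent.

yes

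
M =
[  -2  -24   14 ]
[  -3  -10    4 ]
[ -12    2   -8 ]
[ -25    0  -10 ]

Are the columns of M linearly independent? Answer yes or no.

Row reduce M to echelon form.
R2 ← R2 − (3/2)·R1: [0, 26, -17]
R3 ← R3 − (6)·R1: [0, 146, -92]
R4 ← R4 − (25/2)·R1: [0, 300, -185]
R3 ← R3 − (73/13)·R2: [0, 0, 45/13]
R4 ← R4 − (150/13)·R2: [0, 0, 145/13]
R4 ← R4 − (29/9)·R3: [0, 0, 0]
3 pivots among 3 columns.
Every column is a pivot column, so the columns are linearly independent.

yes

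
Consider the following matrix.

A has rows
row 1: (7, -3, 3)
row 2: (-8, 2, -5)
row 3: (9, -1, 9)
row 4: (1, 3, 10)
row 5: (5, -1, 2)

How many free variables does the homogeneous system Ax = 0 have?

0

Row reduce to echelon form.
R2 ← R2 + (8/7)·R1: [0, -10/7, -11/7]
R3 ← R3 − (9/7)·R1: [0, 20/7, 36/7]
R4 ← R4 − (1/7)·R1: [0, 24/7, 67/7]
R5 ← R5 − (5/7)·R1: [0, 8/7, -1/7]
R3 ← R3 + (2)·R2: [0, 0, 2]
R4 ← R4 + (12/5)·R2: [0, 0, 29/5]
R5 ← R5 + (4/5)·R2: [0, 0, -7/5]
R4 ← R4 − (29/10)·R3: [0, 0, 0]
R5 ← R5 + (7/10)·R3: [0, 0, 0]
3 nonzero rows, so rank(A) = 3.
A has 3 columns; by rank–nullity, nullity = 3 − 3 = 0.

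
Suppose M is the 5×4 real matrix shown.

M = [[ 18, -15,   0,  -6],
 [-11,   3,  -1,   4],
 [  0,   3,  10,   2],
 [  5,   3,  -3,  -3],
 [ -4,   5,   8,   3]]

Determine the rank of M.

Row reduce to echelon form.
R2 ← R2 + (11/18)·R1: [0, -37/6, -1, 1/3]
R4 ← R4 − (5/18)·R1: [0, 43/6, -3, -4/3]
R5 ← R5 + (2/9)·R1: [0, 5/3, 8, 5/3]
R3 ← R3 + (18/37)·R2: [0, 0, 352/37, 80/37]
R4 ← R4 + (43/37)·R2: [0, 0, -154/37, -35/37]
R5 ← R5 + (10/37)·R2: [0, 0, 286/37, 65/37]
R4 ← R4 + (7/16)·R3: [0, 0, 0, 0]
R5 ← R5 − (13/16)·R3: [0, 0, 0, 0]
Echelon form has 3 nonzero rows, so rank(M) = 3.

3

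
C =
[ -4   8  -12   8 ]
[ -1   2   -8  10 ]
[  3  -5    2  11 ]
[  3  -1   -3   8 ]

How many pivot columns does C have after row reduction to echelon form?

Row reduce to echelon form.
R2 ← R2 − (1/4)·R1: [0, 0, -5, 8]
R3 ← R3 + (3/4)·R1: [0, 1, -7, 17]
R4 ← R4 + (3/4)·R1: [0, 5, -12, 14]
Swap R2 ↔ R3
R4 ← R4 − (5)·R2: [0, 0, 23, -71]
R4 ← R4 + (23/5)·R3: [0, 0, 0, -171/5]
Echelon form has 4 nonzero rows, so rank(C) = 4.
Each nonzero row contributes one pivot column: 4 pivot columns.

4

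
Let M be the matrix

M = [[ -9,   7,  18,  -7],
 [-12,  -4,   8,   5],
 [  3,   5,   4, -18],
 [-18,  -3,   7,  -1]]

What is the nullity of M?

0

Row reduce to echelon form.
R2 ← R2 − (4/3)·R1: [0, -40/3, -16, 43/3]
R3 ← R3 + (1/3)·R1: [0, 22/3, 10, -61/3]
R4 ← R4 − (2)·R1: [0, -17, -29, 13]
R3 ← R3 + (11/20)·R2: [0, 0, 6/5, -249/20]
R4 ← R4 − (51/40)·R2: [0, 0, -43/5, -211/40]
R4 ← R4 + (43/6)·R3: [0, 0, 0, -189/2]
4 nonzero rows, so rank(M) = 4.
M has 4 columns; by rank–nullity, nullity = 4 − 4 = 0.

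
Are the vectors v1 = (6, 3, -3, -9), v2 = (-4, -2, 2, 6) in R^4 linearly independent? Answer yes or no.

Form the matrix with these vectors as rows and row reduce.
R2 ← R2 + (2/3)·R1: [0, 0, 0, 0]
1 nonzero row, so the 2 vectors span a space of dimension 1.
Since 1 < 2, the vectors are linearly dependent.

no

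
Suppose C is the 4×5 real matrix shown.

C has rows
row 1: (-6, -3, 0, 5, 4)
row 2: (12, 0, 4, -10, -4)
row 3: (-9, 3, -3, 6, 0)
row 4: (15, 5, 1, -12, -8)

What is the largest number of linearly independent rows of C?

Row reduce to echelon form.
R2 ← R2 + (2)·R1: [0, -6, 4, 0, 4]
R3 ← R3 − (3/2)·R1: [0, 15/2, -3, -3/2, -6]
R4 ← R4 + (5/2)·R1: [0, -5/2, 1, 1/2, 2]
R3 ← R3 + (5/4)·R2: [0, 0, 2, -3/2, -1]
R4 ← R4 − (5/12)·R2: [0, 0, -2/3, 1/2, 1/3]
R4 ← R4 + (1/3)·R3: [0, 0, 0, 0, 0]
Echelon form has 3 nonzero rows, so rank(C) = 3.
The rank gives the maximum number of linearly independent rows: 3.

3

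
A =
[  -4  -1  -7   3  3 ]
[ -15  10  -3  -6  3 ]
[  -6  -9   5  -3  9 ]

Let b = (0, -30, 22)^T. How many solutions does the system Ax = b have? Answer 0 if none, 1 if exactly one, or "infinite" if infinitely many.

Row reduce the augmented matrix [A | b].
R2 ← R2 − (15/4)·R1: [0, 55/4, 93/4, -69/4, -33/4, -30]
R3 ← R3 − (3/2)·R1: [0, -15/2, 31/2, -15/2, 9/2, 22]
R3 ← R3 + (6/11)·R2: [0, 0, 310/11, -186/11, 0, 62/11]
The echelon form has 3 nonzero rows, and every pivot lies in the first 5 columns, so rank(A) = rank([A|b]) = 3.
The system is consistent.
rank = 3 < 5 unknowns, so there are infinitely many solutions.

infinite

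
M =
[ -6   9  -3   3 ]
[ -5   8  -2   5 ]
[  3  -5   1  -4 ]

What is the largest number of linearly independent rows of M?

2

Row reduce to echelon form.
R2 ← R2 − (5/6)·R1: [0, 1/2, 1/2, 5/2]
R3 ← R3 + (1/2)·R1: [0, -1/2, -1/2, -5/2]
R3 ← R3 + R2: [0, 0, 0, 0]
Echelon form has 2 nonzero rows, so rank(M) = 2.
The rank gives the maximum number of linearly independent rows: 2.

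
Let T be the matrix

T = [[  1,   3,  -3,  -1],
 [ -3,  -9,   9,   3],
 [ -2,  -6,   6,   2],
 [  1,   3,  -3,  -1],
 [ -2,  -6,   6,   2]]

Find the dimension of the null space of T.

Row reduce to echelon form.
R2 ← R2 + (3)·R1: [0, 0, 0, 0]
R3 ← R3 + (2)·R1: [0, 0, 0, 0]
R4 ← R4 − R1: [0, 0, 0, 0]
R5 ← R5 + (2)·R1: [0, 0, 0, 0]
1 nonzero row, so rank(T) = 1.
T has 4 columns; by rank–nullity, nullity = 4 − 1 = 3.

3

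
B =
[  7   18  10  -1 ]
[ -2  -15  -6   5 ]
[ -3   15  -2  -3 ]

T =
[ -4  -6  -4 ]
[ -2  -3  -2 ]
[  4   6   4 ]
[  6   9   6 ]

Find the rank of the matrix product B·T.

First compute BT:
[[-30, -45, -30],
 [ 44,  66,  44],
 [-44, -66, -44]]
Now row reduce the product.
R2 ← R2 + (22/15)·R1: [0, 0, 0]
R3 ← R3 − (22/15)·R1: [0, 0, 0]
1 nonzero row, so rank(BT) = 1.

1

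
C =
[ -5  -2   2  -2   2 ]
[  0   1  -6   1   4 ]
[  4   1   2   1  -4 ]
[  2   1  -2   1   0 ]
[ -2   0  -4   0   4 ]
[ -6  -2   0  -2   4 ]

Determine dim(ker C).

3

Row reduce to echelon form.
R3 ← R3 + (4/5)·R1: [0, -3/5, 18/5, -3/5, -12/5]
R4 ← R4 + (2/5)·R1: [0, 1/5, -6/5, 1/5, 4/5]
R5 ← R5 − (2/5)·R1: [0, 4/5, -24/5, 4/5, 16/5]
R6 ← R6 − (6/5)·R1: [0, 2/5, -12/5, 2/5, 8/5]
R3 ← R3 + (3/5)·R2: [0, 0, 0, 0, 0]
R4 ← R4 − (1/5)·R2: [0, 0, 0, 0, 0]
R5 ← R5 − (4/5)·R2: [0, 0, 0, 0, 0]
R6 ← R6 − (2/5)·R2: [0, 0, 0, 0, 0]
2 nonzero rows, so rank(C) = 2.
C has 5 columns; by rank–nullity, nullity = 5 − 2 = 3.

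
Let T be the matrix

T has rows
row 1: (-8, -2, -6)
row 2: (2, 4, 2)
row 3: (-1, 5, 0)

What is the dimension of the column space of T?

Row reduce to echelon form.
R2 ← R2 + (1/4)·R1: [0, 7/2, 1/2]
R3 ← R3 − (1/8)·R1: [0, 21/4, 3/4]
R3 ← R3 − (3/2)·R2: [0, 0, 0]
Echelon form has 2 nonzero rows, so rank(T) = 2.
The column space has dimension equal to the rank: 2.

2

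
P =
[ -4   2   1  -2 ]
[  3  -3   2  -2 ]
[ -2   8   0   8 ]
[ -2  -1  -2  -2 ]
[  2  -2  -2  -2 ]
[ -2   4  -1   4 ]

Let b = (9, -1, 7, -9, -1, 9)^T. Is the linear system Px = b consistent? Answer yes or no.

no

Row reduce the augmented matrix [P | b].
R2 ← R2 + (3/4)·R1: [0, -3/2, 11/4, -7/2, 23/4]
R3 ← R3 − (1/2)·R1: [0, 7, -1/2, 9, 5/2]
R4 ← R4 − (1/2)·R1: [0, -2, -5/2, -1, -27/2]
R5 ← R5 + (1/2)·R1: [0, -1, -3/2, -3, 7/2]
R6 ← R6 − (1/2)·R1: [0, 3, -3/2, 5, 9/2]
R3 ← R3 + (14/3)·R2: [0, 0, 37/3, -22/3, 88/3]
R4 ← R4 − (4/3)·R2: [0, 0, -37/6, 11/3, -127/6]
R5 ← R5 − (2/3)·R2: [0, 0, -10/3, -2/3, -1/3]
R6 ← R6 + (2)·R2: [0, 0, 4, -2, 16]
R4 ← R4 + (1/2)·R3: [0, 0, 0, 0, -13/2]
R5 ← R5 + (10/37)·R3: [0, 0, 0, -98/37, 281/37]
R6 ← R6 − (12/37)·R3: [0, 0, 0, 14/37, 240/37]
Swap R4 ↔ R5
R6 ← R6 + (1/7)·R4: [0, 0, 0, 0, 53/7]
R6 ← R6 + (106/91)·R5: [0, 0, 0, 0, 0]
The echelon form has 5 nonzero rows; the last pivot sits in the augmented column, so rank(P) = 4 but rank([P|b]) = 5.
Since the ranks differ, the system is inconsistent.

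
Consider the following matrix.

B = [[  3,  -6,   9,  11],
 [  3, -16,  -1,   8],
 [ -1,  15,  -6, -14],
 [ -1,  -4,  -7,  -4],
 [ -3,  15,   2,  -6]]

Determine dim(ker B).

Row reduce to echelon form.
R2 ← R2 − R1: [0, -10, -10, -3]
R3 ← R3 + (1/3)·R1: [0, 13, -3, -31/3]
R4 ← R4 + (1/3)·R1: [0, -6, -4, -1/3]
R5 ← R5 + R1: [0, 9, 11, 5]
R3 ← R3 + (13/10)·R2: [0, 0, -16, -427/30]
R4 ← R4 − (3/5)·R2: [0, 0, 2, 22/15]
R5 ← R5 + (9/10)·R2: [0, 0, 2, 23/10]
R4 ← R4 + (1/8)·R3: [0, 0, 0, -5/16]
R5 ← R5 + (1/8)·R3: [0, 0, 0, 25/48]
R5 ← R5 + (5/3)·R4: [0, 0, 0, 0]
4 nonzero rows, so rank(B) = 4.
B has 4 columns; by rank–nullity, nullity = 4 − 4 = 0.

0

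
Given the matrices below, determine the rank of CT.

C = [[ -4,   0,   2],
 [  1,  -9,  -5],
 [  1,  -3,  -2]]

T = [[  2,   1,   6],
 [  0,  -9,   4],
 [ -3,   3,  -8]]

First compute CT:
[[-14,   2, -40],
 [ 17,  67,  10],
 [  8,  22,  10]]
Now row reduce the product.
R2 ← R2 + (17/14)·R1: [0, 486/7, -270/7]
R3 ← R3 + (4/7)·R1: [0, 162/7, -90/7]
R3 ← R3 − (1/3)·R2: [0, 0, 0]
2 nonzero rows, so rank(CT) = 2.

2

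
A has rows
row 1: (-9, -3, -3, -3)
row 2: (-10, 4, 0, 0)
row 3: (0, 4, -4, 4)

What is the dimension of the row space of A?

Row reduce to echelon form.
R2 ← R2 − (10/9)·R1: [0, 22/3, 10/3, 10/3]
R3 ← R3 − (6/11)·R2: [0, 0, -64/11, 24/11]
Echelon form has 3 nonzero rows, so rank(A) = 3.
The row space has dimension equal to the rank: 3.

3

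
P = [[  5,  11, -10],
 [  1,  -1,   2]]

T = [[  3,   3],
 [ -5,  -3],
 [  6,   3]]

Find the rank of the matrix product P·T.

First compute PT:
[[-100, -48],
 [ 20,  12]]
Now row reduce the product.
R2 ← R2 + (1/5)·R1: [0, 12/5]
2 nonzero rows, so rank(PT) = 2.

2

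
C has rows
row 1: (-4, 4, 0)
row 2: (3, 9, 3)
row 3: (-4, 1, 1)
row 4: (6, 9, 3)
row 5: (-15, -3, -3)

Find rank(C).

Row reduce to echelon form.
R2 ← R2 + (3/4)·R1: [0, 12, 3]
R3 ← R3 − R1: [0, -3, 1]
R4 ← R4 + (3/2)·R1: [0, 15, 3]
R5 ← R5 − (15/4)·R1: [0, -18, -3]
R3 ← R3 + (1/4)·R2: [0, 0, 7/4]
R4 ← R4 − (5/4)·R2: [0, 0, -3/4]
R5 ← R5 + (3/2)·R2: [0, 0, 3/2]
R4 ← R4 + (3/7)·R3: [0, 0, 0]
R5 ← R5 − (6/7)·R3: [0, 0, 0]
Echelon form has 3 nonzero rows, so rank(C) = 3.

3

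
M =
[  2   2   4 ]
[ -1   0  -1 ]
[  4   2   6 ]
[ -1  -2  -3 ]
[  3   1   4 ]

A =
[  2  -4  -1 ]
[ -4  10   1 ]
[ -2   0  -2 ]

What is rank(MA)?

2

First compute MA:
[[-12,  12,  -8],
 [  0,   4,   3],
 [-12,   4, -14],
 [ 12, -16,   5],
 [ -6,  -2, -10]]
Now row reduce the product.
R3 ← R3 − R1: [0, -8, -6]
R4 ← R4 + R1: [0, -4, -3]
R5 ← R5 − (1/2)·R1: [0, -8, -6]
R3 ← R3 + (2)·R2: [0, 0, 0]
R4 ← R4 + R2: [0, 0, 0]
R5 ← R5 + (2)·R2: [0, 0, 0]
2 nonzero rows, so rank(MA) = 2.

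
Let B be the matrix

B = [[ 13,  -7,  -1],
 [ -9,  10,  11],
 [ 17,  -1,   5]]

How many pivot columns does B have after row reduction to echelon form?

Row reduce to echelon form.
R2 ← R2 + (9/13)·R1: [0, 67/13, 134/13]
R3 ← R3 − (17/13)·R1: [0, 106/13, 82/13]
R3 ← R3 − (106/67)·R2: [0, 0, -10]
Echelon form has 3 nonzero rows, so rank(B) = 3.
Each nonzero row contributes one pivot column: 3 pivot columns.

3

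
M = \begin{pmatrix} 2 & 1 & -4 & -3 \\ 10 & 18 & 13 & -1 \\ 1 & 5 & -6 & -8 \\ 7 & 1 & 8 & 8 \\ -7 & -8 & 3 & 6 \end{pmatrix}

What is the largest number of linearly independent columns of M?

Row reduce to echelon form.
R2 ← R2 − (5)·R1: [0, 13, 33, 14]
R3 ← R3 − (1/2)·R1: [0, 9/2, -4, -13/2]
R4 ← R4 − (7/2)·R1: [0, -5/2, 22, 37/2]
R5 ← R5 + (7/2)·R1: [0, -9/2, -11, -9/2]
R3 ← R3 − (9/26)·R2: [0, 0, -401/26, -295/26]
R4 ← R4 + (5/26)·R2: [0, 0, 737/26, 551/26]
R5 ← R5 + (9/26)·R2: [0, 0, 11/26, 9/26]
R4 ← R4 + (737/401)·R3: [0, 0, 0, 136/401]
R5 ← R5 + (11/401)·R3: [0, 0, 0, 14/401]
R5 ← R5 − (7/68)·R4: [0, 0, 0, 0]
Echelon form has 4 nonzero rows, so rank(M) = 4.
The rank gives the maximum number of linearly independent columns: 4.

4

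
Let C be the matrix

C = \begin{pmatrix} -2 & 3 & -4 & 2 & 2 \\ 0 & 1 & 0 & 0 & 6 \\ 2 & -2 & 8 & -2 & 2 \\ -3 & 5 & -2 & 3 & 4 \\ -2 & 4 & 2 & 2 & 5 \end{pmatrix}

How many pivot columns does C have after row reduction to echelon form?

3

Row reduce to echelon form.
R3 ← R3 + R1: [0, 1, 4, 0, 4]
R4 ← R4 − (3/2)·R1: [0, 1/2, 4, 0, 1]
R5 ← R5 − R1: [0, 1, 6, 0, 3]
R3 ← R3 − R2: [0, 0, 4, 0, -2]
R4 ← R4 − (1/2)·R2: [0, 0, 4, 0, -2]
R5 ← R5 − R2: [0, 0, 6, 0, -3]
R4 ← R4 − R3: [0, 0, 0, 0, 0]
R5 ← R5 − (3/2)·R3: [0, 0, 0, 0, 0]
Echelon form has 3 nonzero rows, so rank(C) = 3.
Each nonzero row contributes one pivot column: 3 pivot columns.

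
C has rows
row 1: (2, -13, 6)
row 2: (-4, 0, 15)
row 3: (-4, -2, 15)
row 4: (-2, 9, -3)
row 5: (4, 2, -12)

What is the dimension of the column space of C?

Row reduce to echelon form.
R2 ← R2 + (2)·R1: [0, -26, 27]
R3 ← R3 + (2)·R1: [0, -28, 27]
R4 ← R4 + R1: [0, -4, 3]
R5 ← R5 − (2)·R1: [0, 28, -24]
R3 ← R3 − (14/13)·R2: [0, 0, -27/13]
R4 ← R4 − (2/13)·R2: [0, 0, -15/13]
R5 ← R5 + (14/13)·R2: [0, 0, 66/13]
R4 ← R4 − (5/9)·R3: [0, 0, 0]
R5 ← R5 + (22/9)·R3: [0, 0, 0]
Echelon form has 3 nonzero rows, so rank(C) = 3.
The column space has dimension equal to the rank: 3.

3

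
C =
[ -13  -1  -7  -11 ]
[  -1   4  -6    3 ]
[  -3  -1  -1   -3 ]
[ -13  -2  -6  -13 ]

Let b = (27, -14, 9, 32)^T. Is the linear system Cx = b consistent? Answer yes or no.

Row reduce the augmented matrix [C | b].
R2 ← R2 − (1/13)·R1: [0, 53/13, -71/13, 50/13, -209/13]
R3 ← R3 − (3/13)·R1: [0, -10/13, 8/13, -6/13, 36/13]
R4 ← R4 − R1: [0, -1, 1, -2, 5]
R3 ← R3 + (10/53)·R2: [0, 0, -22/53, 14/53, -14/53]
R4 ← R4 + (13/53)·R2: [0, 0, -18/53, -56/53, 56/53]
R4 ← R4 − (9/11)·R3: [0, 0, 0, -14/11, 14/11]
The echelon form has 4 nonzero rows, and every pivot lies in the first 4 columns, so rank(C) = rank([C|b]) = 4.
The system is consistent.

yes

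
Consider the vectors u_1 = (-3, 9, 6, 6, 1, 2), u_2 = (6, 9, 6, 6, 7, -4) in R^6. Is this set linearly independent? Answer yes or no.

yes

Form the matrix with these vectors as rows and row reduce.
R2 ← R2 + (2)·R1: [0, 27, 18, 18, 9, 0]
2 nonzero rows, so the 2 vectors span a space of dimension 2.
Since 2 = 2, the vectors are linearly independent.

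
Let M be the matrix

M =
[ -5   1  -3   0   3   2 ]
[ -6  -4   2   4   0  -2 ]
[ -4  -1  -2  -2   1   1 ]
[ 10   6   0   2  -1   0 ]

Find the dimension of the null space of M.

Row reduce to echelon form.
R2 ← R2 − (6/5)·R1: [0, -26/5, 28/5, 4, -18/5, -22/5]
R3 ← R3 − (4/5)·R1: [0, -9/5, 2/5, -2, -7/5, -3/5]
R4 ← R4 + (2)·R1: [0, 8, -6, 2, 5, 4]
R3 ← R3 − (9/26)·R2: [0, 0, -20/13, -44/13, -2/13, 12/13]
R4 ← R4 + (20/13)·R2: [0, 0, 34/13, 106/13, -7/13, -36/13]
R4 ← R4 + (17/10)·R3: [0, 0, 0, 12/5, -4/5, -6/5]
4 nonzero rows, so rank(M) = 4.
M has 6 columns; by rank–nullity, nullity = 6 − 4 = 2.

2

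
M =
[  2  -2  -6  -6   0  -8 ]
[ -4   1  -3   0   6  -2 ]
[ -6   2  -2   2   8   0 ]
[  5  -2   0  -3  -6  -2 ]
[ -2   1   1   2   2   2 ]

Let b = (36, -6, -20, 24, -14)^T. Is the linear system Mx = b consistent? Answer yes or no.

Row reduce the augmented matrix [M | b].
R2 ← R2 + (2)·R1: [0, -3, -15, -12, 6, -18, 66]
R3 ← R3 + (3)·R1: [0, -4, -20, -16, 8, -24, 88]
R4 ← R4 − (5/2)·R1: [0, 3, 15, 12, -6, 18, -66]
R5 ← R5 + R1: [0, -1, -5, -4, 2, -6, 22]
R3 ← R3 − (4/3)·R2: [0, 0, 0, 0, 0, 0, 0]
R4 ← R4 + R2: [0, 0, 0, 0, 0, 0, 0]
R5 ← R5 − (1/3)·R2: [0, 0, 0, 0, 0, 0, 0]
The echelon form has 2 nonzero rows, and every pivot lies in the first 6 columns, so rank(M) = rank([M|b]) = 2.
The system is consistent.

yes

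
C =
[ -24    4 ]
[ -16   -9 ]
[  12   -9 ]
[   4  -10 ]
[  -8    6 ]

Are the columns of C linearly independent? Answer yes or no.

yes

Row reduce C to echelon form.
R2 ← R2 − (2/3)·R1: [0, -35/3]
R3 ← R3 + (1/2)·R1: [0, -7]
R4 ← R4 + (1/6)·R1: [0, -28/3]
R5 ← R5 − (1/3)·R1: [0, 14/3]
R3 ← R3 − (3/5)·R2: [0, 0]
R4 ← R4 − (4/5)·R2: [0, 0]
R5 ← R5 + (2/5)·R2: [0, 0]
2 pivots among 2 columns.
Every column is a pivot column, so the columns are linearly independent.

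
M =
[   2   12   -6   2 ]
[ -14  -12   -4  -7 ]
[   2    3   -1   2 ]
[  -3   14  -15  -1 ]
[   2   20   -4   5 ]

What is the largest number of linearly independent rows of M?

4

Row reduce to echelon form.
R2 ← R2 + (7)·R1: [0, 72, -46, 7]
R3 ← R3 − R1: [0, -9, 5, 0]
R4 ← R4 + (3/2)·R1: [0, 32, -24, 2]
R5 ← R5 − R1: [0, 8, 2, 3]
R3 ← R3 + (1/8)·R2: [0, 0, -3/4, 7/8]
R4 ← R4 − (4/9)·R2: [0, 0, -32/9, -10/9]
R5 ← R5 − (1/9)·R2: [0, 0, 64/9, 20/9]
R4 ← R4 − (128/27)·R3: [0, 0, 0, -142/27]
R5 ← R5 + (256/27)·R3: [0, 0, 0, 284/27]
R5 ← R5 + (2)·R4: [0, 0, 0, 0]
Echelon form has 4 nonzero rows, so rank(M) = 4.
The rank gives the maximum number of linearly independent rows: 4.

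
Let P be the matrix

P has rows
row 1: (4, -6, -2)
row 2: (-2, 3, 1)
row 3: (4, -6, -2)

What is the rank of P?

Row reduce to echelon form.
R2 ← R2 + (1/2)·R1: [0, 0, 0]
R3 ← R3 − R1: [0, 0, 0]
Echelon form has 1 nonzero row, so rank(P) = 1.

1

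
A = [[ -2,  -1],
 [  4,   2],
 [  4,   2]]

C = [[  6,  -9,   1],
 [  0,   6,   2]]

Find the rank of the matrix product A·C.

1

First compute AC:
[[-12,  12,  -4],
 [ 24, -24,   8],
 [ 24, -24,   8]]
Now row reduce the product.
R2 ← R2 + (2)·R1: [0, 0, 0]
R3 ← R3 + (2)·R1: [0, 0, 0]
1 nonzero row, so rank(AC) = 1.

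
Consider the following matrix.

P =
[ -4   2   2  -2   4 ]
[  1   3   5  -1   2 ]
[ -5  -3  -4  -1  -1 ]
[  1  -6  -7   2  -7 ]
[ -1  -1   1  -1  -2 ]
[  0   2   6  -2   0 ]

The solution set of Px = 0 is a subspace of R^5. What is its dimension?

Row reduce to echelon form.
R2 ← R2 + (1/4)·R1: [0, 7/2, 11/2, -3/2, 3]
R3 ← R3 − (5/4)·R1: [0, -11/2, -13/2, 3/2, -6]
R4 ← R4 + (1/4)·R1: [0, -11/2, -13/2, 3/2, -6]
R5 ← R5 − (1/4)·R1: [0, -3/2, 1/2, -1/2, -3]
R3 ← R3 + (11/7)·R2: [0, 0, 15/7, -6/7, -9/7]
R4 ← R4 + (11/7)·R2: [0, 0, 15/7, -6/7, -9/7]
R5 ← R5 + (3/7)·R2: [0, 0, 20/7, -8/7, -12/7]
R6 ← R6 − (4/7)·R2: [0, 0, 20/7, -8/7, -12/7]
R4 ← R4 − R3: [0, 0, 0, 0, 0]
R5 ← R5 − (4/3)·R3: [0, 0, 0, 0, 0]
R6 ← R6 − (4/3)·R3: [0, 0, 0, 0, 0]
3 nonzero rows, so rank(P) = 3.
P has 5 columns; by rank–nullity, nullity = 5 − 3 = 2.

2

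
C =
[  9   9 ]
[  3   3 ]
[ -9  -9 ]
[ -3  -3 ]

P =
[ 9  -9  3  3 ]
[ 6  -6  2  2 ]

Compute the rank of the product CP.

1

First compute CP:
[[135, -135,  45,  45],
 [ 45, -45,  15,  15],
 [-135, 135, -45, -45],
 [-45,  45, -15, -15]]
Now row reduce the product.
R2 ← R2 − (1/3)·R1: [0, 0, 0, 0]
R3 ← R3 + R1: [0, 0, 0, 0]
R4 ← R4 + (1/3)·R1: [0, 0, 0, 0]
1 nonzero row, so rank(CP) = 1.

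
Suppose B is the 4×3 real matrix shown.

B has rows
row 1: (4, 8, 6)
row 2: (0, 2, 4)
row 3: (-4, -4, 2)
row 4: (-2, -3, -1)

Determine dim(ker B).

1

Row reduce to echelon form.
R3 ← R3 + R1: [0, 4, 8]
R4 ← R4 + (1/2)·R1: [0, 1, 2]
R3 ← R3 − (2)·R2: [0, 0, 0]
R4 ← R4 − (1/2)·R2: [0, 0, 0]
2 nonzero rows, so rank(B) = 2.
B has 3 columns; by rank–nullity, nullity = 3 − 2 = 1.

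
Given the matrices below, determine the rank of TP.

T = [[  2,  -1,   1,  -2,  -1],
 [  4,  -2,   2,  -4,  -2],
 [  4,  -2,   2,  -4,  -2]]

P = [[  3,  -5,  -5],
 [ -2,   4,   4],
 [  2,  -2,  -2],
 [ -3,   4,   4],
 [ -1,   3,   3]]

First compute TP:
[[ 17, -27, -27],
 [ 34, -54, -54],
 [ 34, -54, -54]]
Now row reduce the product.
R2 ← R2 − (2)·R1: [0, 0, 0]
R3 ← R3 − (2)·R1: [0, 0, 0]
1 nonzero row, so rank(TP) = 1.

1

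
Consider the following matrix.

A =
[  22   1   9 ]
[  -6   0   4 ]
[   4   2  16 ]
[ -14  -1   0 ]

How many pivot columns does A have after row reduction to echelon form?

Row reduce to echelon form.
R2 ← R2 + (3/11)·R1: [0, 3/11, 71/11]
R3 ← R3 − (2/11)·R1: [0, 20/11, 158/11]
R4 ← R4 + (7/11)·R1: [0, -4/11, 63/11]
R3 ← R3 − (20/3)·R2: [0, 0, -86/3]
R4 ← R4 + (4/3)·R2: [0, 0, 43/3]
R4 ← R4 + (1/2)·R3: [0, 0, 0]
Echelon form has 3 nonzero rows, so rank(A) = 3.
Each nonzero row contributes one pivot column: 3 pivot columns.

3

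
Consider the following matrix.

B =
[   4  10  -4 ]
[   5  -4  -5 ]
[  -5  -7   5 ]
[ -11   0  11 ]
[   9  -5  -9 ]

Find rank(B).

Row reduce to echelon form.
R2 ← R2 − (5/4)·R1: [0, -33/2, 0]
R3 ← R3 + (5/4)·R1: [0, 11/2, 0]
R4 ← R4 + (11/4)·R1: [0, 55/2, 0]
R5 ← R5 − (9/4)·R1: [0, -55/2, 0]
R3 ← R3 + (1/3)·R2: [0, 0, 0]
R4 ← R4 + (5/3)·R2: [0, 0, 0]
R5 ← R5 − (5/3)·R2: [0, 0, 0]
Echelon form has 2 nonzero rows, so rank(B) = 2.

2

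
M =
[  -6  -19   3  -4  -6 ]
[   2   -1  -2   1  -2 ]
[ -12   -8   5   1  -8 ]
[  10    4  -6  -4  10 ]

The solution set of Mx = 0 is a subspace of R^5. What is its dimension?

1

Row reduce to echelon form.
R2 ← R2 + (1/3)·R1: [0, -22/3, -1, -1/3, -4]
R3 ← R3 − (2)·R1: [0, 30, -1, 9, 4]
R4 ← R4 + (5/3)·R1: [0, -83/3, -1, -32/3, 0]
R3 ← R3 + (45/11)·R2: [0, 0, -56/11, 84/11, -136/11]
R4 ← R4 − (83/22)·R2: [0, 0, 61/22, -207/22, 166/11]
R4 ← R4 + (61/112)·R3: [0, 0, 0, -21/4, 117/14]
4 nonzero rows, so rank(M) = 4.
M has 5 columns; by rank–nullity, nullity = 5 − 4 = 1.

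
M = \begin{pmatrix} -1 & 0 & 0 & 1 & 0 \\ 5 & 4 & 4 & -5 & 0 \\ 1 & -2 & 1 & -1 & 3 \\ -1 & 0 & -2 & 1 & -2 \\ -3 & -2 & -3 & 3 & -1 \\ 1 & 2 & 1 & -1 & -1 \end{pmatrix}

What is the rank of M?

Row reduce to echelon form.
R2 ← R2 + (5)·R1: [0, 4, 4, 0, 0]
R3 ← R3 + R1: [0, -2, 1, 0, 3]
R4 ← R4 − R1: [0, 0, -2, 0, -2]
R5 ← R5 − (3)·R1: [0, -2, -3, 0, -1]
R6 ← R6 + R1: [0, 2, 1, 0, -1]
R3 ← R3 + (1/2)·R2: [0, 0, 3, 0, 3]
R5 ← R5 + (1/2)·R2: [0, 0, -1, 0, -1]
R6 ← R6 − (1/2)·R2: [0, 0, -1, 0, -1]
R4 ← R4 + (2/3)·R3: [0, 0, 0, 0, 0]
R5 ← R5 + (1/3)·R3: [0, 0, 0, 0, 0]
R6 ← R6 + (1/3)·R3: [0, 0, 0, 0, 0]
Echelon form has 3 nonzero rows, so rank(M) = 3.

3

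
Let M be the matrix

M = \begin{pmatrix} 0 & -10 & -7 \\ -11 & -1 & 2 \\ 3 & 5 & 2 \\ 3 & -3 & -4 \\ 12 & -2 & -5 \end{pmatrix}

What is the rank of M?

Row reduce to echelon form.
Swap R1 ↔ R2
R3 ← R3 + (3/11)·R1: [0, 52/11, 28/11]
R4 ← R4 + (3/11)·R1: [0, -36/11, -38/11]
R5 ← R5 + (12/11)·R1: [0, -34/11, -31/11]
R3 ← R3 + (26/55)·R2: [0, 0, -42/55]
R4 ← R4 − (18/55)·R2: [0, 0, -64/55]
R5 ← R5 − (17/55)·R2: [0, 0, -36/55]
R4 ← R4 − (32/21)·R3: [0, 0, 0]
R5 ← R5 − (6/7)·R3: [0, 0, 0]
Echelon form has 3 nonzero rows, so rank(M) = 3.

3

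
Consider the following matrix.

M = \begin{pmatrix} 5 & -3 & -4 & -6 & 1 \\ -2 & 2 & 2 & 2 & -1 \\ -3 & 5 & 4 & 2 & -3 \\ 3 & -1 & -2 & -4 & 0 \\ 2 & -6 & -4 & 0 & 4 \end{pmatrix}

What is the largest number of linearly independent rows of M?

Row reduce to echelon form.
R2 ← R2 + (2/5)·R1: [0, 4/5, 2/5, -2/5, -3/5]
R3 ← R3 + (3/5)·R1: [0, 16/5, 8/5, -8/5, -12/5]
R4 ← R4 − (3/5)·R1: [0, 4/5, 2/5, -2/5, -3/5]
R5 ← R5 − (2/5)·R1: [0, -24/5, -12/5, 12/5, 18/5]
R3 ← R3 − (4)·R2: [0, 0, 0, 0, 0]
R4 ← R4 − R2: [0, 0, 0, 0, 0]
R5 ← R5 + (6)·R2: [0, 0, 0, 0, 0]
Echelon form has 2 nonzero rows, so rank(M) = 2.
The rank gives the maximum number of linearly independent rows: 2.

2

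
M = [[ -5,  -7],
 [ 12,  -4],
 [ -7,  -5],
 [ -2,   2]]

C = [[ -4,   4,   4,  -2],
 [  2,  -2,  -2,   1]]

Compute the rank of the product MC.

1

First compute MC:
[[  6,  -6,  -6,   3],
 [-56,  56,  56, -28],
 [ 18, -18, -18,   9],
 [ 12, -12, -12,   6]]
Now row reduce the product.
R2 ← R2 + (28/3)·R1: [0, 0, 0, 0]
R3 ← R3 − (3)·R1: [0, 0, 0, 0]
R4 ← R4 − (2)·R1: [0, 0, 0, 0]
1 nonzero row, so rank(MC) = 1.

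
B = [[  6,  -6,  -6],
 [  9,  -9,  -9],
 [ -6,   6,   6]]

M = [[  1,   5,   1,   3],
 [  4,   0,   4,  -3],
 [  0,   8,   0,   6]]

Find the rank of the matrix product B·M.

1

First compute BM:
[[-18, -18, -18,   0],
 [-27, -27, -27,   0],
 [ 18,  18,  18,   0]]
Now row reduce the product.
R2 ← R2 − (3/2)·R1: [0, 0, 0, 0]
R3 ← R3 + R1: [0, 0, 0, 0]
1 nonzero row, so rank(BM) = 1.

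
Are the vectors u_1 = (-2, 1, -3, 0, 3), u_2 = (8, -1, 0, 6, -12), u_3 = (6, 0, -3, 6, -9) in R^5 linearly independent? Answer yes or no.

no

Form the matrix with these vectors as rows and row reduce.
R2 ← R2 + (4)·R1: [0, 3, -12, 6, 0]
R3 ← R3 + (3)·R1: [0, 3, -12, 6, 0]
R3 ← R3 − R2: [0, 0, 0, 0, 0]
2 nonzero rows, so the 3 vectors span a space of dimension 2.
Since 2 < 3, the vectors are linearly dependent.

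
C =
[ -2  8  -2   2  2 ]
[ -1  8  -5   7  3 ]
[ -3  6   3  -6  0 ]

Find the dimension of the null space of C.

3

Row reduce to echelon form.
R2 ← R2 − (1/2)·R1: [0, 4, -4, 6, 2]
R3 ← R3 − (3/2)·R1: [0, -6, 6, -9, -3]
R3 ← R3 + (3/2)·R2: [0, 0, 0, 0, 0]
2 nonzero rows, so rank(C) = 2.
C has 5 columns; by rank–nullity, nullity = 5 − 2 = 3.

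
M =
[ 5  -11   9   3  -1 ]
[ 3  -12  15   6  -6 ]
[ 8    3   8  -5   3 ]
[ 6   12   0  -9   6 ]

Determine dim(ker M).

2

Row reduce to echelon form.
R2 ← R2 − (3/5)·R1: [0, -27/5, 48/5, 21/5, -27/5]
R3 ← R3 − (8/5)·R1: [0, 103/5, -32/5, -49/5, 23/5]
R4 ← R4 − (6/5)·R1: [0, 126/5, -54/5, -63/5, 36/5]
R3 ← R3 + (103/27)·R2: [0, 0, 272/9, 56/9, -16]
R4 ← R4 + (14/3)·R2: [0, 0, 34, 7, -18]
R4 ← R4 − (9/8)·R3: [0, 0, 0, 0, 0]
3 nonzero rows, so rank(M) = 3.
M has 5 columns; by rank–nullity, nullity = 5 − 3 = 2.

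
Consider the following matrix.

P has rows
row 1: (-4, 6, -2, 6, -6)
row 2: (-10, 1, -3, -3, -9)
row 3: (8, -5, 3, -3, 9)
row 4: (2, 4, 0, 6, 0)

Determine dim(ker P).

Row reduce to echelon form.
R2 ← R2 − (5/2)·R1: [0, -14, 2, -18, 6]
R3 ← R3 + (2)·R1: [0, 7, -1, 9, -3]
R4 ← R4 + (1/2)·R1: [0, 7, -1, 9, -3]
R3 ← R3 + (1/2)·R2: [0, 0, 0, 0, 0]
R4 ← R4 + (1/2)·R2: [0, 0, 0, 0, 0]
2 nonzero rows, so rank(P) = 2.
P has 5 columns; by rank–nullity, nullity = 5 − 2 = 3.

3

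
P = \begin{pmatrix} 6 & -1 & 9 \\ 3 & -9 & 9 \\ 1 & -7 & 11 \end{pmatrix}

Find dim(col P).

3

Row reduce to echelon form.
R2 ← R2 − (1/2)·R1: [0, -17/2, 9/2]
R3 ← R3 − (1/6)·R1: [0, -41/6, 19/2]
R3 ← R3 − (41/51)·R2: [0, 0, 100/17]
Echelon form has 3 nonzero rows, so rank(P) = 3.
The column space has dimension equal to the rank: 3.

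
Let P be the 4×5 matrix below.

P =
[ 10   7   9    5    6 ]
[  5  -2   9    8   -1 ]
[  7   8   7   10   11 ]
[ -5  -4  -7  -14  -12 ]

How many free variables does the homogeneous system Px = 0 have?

1

Row reduce to echelon form.
R2 ← R2 − (1/2)·R1: [0, -11/2, 9/2, 11/2, -4]
R3 ← R3 − (7/10)·R1: [0, 31/10, 7/10, 13/2, 34/5]
R4 ← R4 + (1/2)·R1: [0, -1/2, -5/2, -23/2, -9]
R3 ← R3 + (31/55)·R2: [0, 0, 178/55, 48/5, 50/11]
R4 ← R4 − (1/11)·R2: [0, 0, -32/11, -12, -95/11]
R4 ← R4 + (80/89)·R3: [0, 0, 0, -300/89, -405/89]
4 nonzero rows, so rank(P) = 4.
P has 5 columns; by rank–nullity, nullity = 5 − 4 = 1.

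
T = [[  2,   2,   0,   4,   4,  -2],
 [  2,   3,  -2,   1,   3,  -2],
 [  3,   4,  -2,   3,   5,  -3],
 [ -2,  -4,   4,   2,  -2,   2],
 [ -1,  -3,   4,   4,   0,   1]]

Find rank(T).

2

Row reduce to echelon form.
R2 ← R2 − R1: [0, 1, -2, -3, -1, 0]
R3 ← R3 − (3/2)·R1: [0, 1, -2, -3, -1, 0]
R4 ← R4 + R1: [0, -2, 4, 6, 2, 0]
R5 ← R5 + (1/2)·R1: [0, -2, 4, 6, 2, 0]
R3 ← R3 − R2: [0, 0, 0, 0, 0, 0]
R4 ← R4 + (2)·R2: [0, 0, 0, 0, 0, 0]
R5 ← R5 + (2)·R2: [0, 0, 0, 0, 0, 0]
Echelon form has 2 nonzero rows, so rank(T) = 2.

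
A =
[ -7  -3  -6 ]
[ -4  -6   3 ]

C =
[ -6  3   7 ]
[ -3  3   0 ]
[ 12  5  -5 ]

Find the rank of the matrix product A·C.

2

First compute AC:
[[-21, -60, -19],
 [ 78, -15, -43]]
Now row reduce the product.
R2 ← R2 + (26/7)·R1: [0, -1665/7, -795/7]
2 nonzero rows, so rank(AC) = 2.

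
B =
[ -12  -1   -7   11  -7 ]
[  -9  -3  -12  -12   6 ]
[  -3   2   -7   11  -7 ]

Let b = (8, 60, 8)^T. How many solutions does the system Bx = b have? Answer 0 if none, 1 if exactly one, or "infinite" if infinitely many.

Row reduce the augmented matrix [B | b].
R2 ← R2 − (3/4)·R1: [0, -9/4, -27/4, -81/4, 45/4, 54]
R3 ← R3 − (1/4)·R1: [0, 9/4, -21/4, 33/4, -21/4, 6]
R3 ← R3 + R2: [0, 0, -12, -12, 6, 60]
The echelon form has 3 nonzero rows, and every pivot lies in the first 5 columns, so rank(B) = rank([B|b]) = 3.
The system is consistent.
rank = 3 < 5 unknowns, so there are infinitely many solutions.

infinite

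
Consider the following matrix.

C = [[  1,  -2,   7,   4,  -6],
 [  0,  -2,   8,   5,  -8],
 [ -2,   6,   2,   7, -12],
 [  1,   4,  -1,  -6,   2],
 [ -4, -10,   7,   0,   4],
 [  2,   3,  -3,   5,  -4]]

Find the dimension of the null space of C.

0

Row reduce to echelon form.
R3 ← R3 + (2)·R1: [0, 2, 16, 15, -24]
R4 ← R4 − R1: [0, 6, -8, -10, 8]
R5 ← R5 + (4)·R1: [0, -18, 35, 16, -20]
R6 ← R6 − (2)·R1: [0, 7, -17, -3, 8]
R3 ← R3 + R2: [0, 0, 24, 20, -32]
R4 ← R4 + (3)·R2: [0, 0, 16, 5, -16]
R5 ← R5 − (9)·R2: [0, 0, -37, -29, 52]
R6 ← R6 + (7/2)·R2: [0, 0, 11, 29/2, -20]
R4 ← R4 − (2/3)·R3: [0, 0, 0, -25/3, 16/3]
R5 ← R5 + (37/24)·R3: [0, 0, 0, 11/6, 8/3]
R6 ← R6 − (11/24)·R3: [0, 0, 0, 16/3, -16/3]
R5 ← R5 + (11/50)·R4: [0, 0, 0, 0, 96/25]
R6 ← R6 + (16/25)·R4: [0, 0, 0, 0, -48/25]
R6 ← R6 + (1/2)·R5: [0, 0, 0, 0, 0]
5 nonzero rows, so rank(C) = 5.
C has 5 columns; by rank–nullity, nullity = 5 − 5 = 0.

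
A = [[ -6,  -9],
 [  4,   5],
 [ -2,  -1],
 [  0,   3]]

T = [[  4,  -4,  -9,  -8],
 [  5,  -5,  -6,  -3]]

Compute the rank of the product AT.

2

First compute AT:
[[-69,  69, 108,  75],
 [ 41, -41, -66, -47],
 [-13,  13,  24,  19],
 [ 15, -15, -18,  -9]]
Now row reduce the product.
R2 ← R2 + (41/69)·R1: [0, 0, -42/23, -56/23]
R3 ← R3 − (13/69)·R1: [0, 0, 84/23, 112/23]
R4 ← R4 + (5/23)·R1: [0, 0, 126/23, 168/23]
R3 ← R3 + (2)·R2: [0, 0, 0, 0]
R4 ← R4 + (3)·R2: [0, 0, 0, 0]
2 nonzero rows, so rank(AT) = 2.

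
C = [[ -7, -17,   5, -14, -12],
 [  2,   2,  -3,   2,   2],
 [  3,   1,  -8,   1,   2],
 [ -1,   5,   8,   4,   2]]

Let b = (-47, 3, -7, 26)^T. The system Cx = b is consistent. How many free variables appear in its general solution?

2

Row reduce the augmented matrix [C | b].
R2 ← R2 + (2/7)·R1: [0, -20/7, -11/7, -2, -10/7, -73/7]
R3 ← R3 + (3/7)·R1: [0, -44/7, -41/7, -5, -22/7, -190/7]
R4 ← R4 − (1/7)·R1: [0, 52/7, 51/7, 6, 26/7, 229/7]
R3 ← R3 − (11/5)·R2: [0, 0, -12/5, -3/5, 0, -21/5]
R4 ← R4 + (13/5)·R2: [0, 0, 16/5, 4/5, 0, 28/5]
R4 ← R4 + (4/3)·R3: [0, 0, 0, 0, 0, 0]
The echelon form has 3 nonzero rows, and every pivot lies in the first 5 columns, so rank(C) = rank([C|b]) = 3.
The system is consistent.
Free variables = (unknowns) − (rank) = 5 − 3 = 2.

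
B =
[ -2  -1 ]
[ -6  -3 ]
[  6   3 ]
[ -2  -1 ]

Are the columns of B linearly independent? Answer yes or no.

no

Row reduce B to echelon form.
R2 ← R2 − (3)·R1: [0, 0]
R3 ← R3 + (3)·R1: [0, 0]
R4 ← R4 − R1: [0, 0]
1 pivot among 2 columns.
Only 1 < 2 pivot columns, so the columns are linearly dependent.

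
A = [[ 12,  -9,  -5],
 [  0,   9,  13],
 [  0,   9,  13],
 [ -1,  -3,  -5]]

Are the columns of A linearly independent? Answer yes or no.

no

Row reduce A to echelon form.
R4 ← R4 + (1/12)·R1: [0, -15/4, -65/12]
R3 ← R3 − R2: [0, 0, 0]
R4 ← R4 + (5/12)·R2: [0, 0, 0]
2 pivots among 3 columns.
Only 2 < 3 pivot columns, so the columns are linearly dependent.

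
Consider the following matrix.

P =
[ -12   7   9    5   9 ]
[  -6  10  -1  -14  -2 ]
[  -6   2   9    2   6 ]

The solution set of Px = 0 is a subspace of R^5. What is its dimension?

2

Row reduce to echelon form.
R2 ← R2 − (1/2)·R1: [0, 13/2, -11/2, -33/2, -13/2]
R3 ← R3 − (1/2)·R1: [0, -3/2, 9/2, -1/2, 3/2]
R3 ← R3 + (3/13)·R2: [0, 0, 42/13, -56/13, 0]
3 nonzero rows, so rank(P) = 3.
P has 5 columns; by rank–nullity, nullity = 5 − 3 = 2.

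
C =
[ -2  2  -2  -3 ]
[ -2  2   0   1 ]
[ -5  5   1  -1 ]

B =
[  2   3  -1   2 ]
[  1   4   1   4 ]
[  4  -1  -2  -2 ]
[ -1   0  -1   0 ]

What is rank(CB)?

3

First compute CB:
[[ -7,   4,  11,   8],
 [ -3,   2,   3,   4],
 [  0,   4,   9,   8]]
Now row reduce the product.
R2 ← R2 − (3/7)·R1: [0, 2/7, -12/7, 4/7]
R3 ← R3 − (14)·R2: [0, 0, 33, 0]
3 nonzero rows, so rank(CB) = 3.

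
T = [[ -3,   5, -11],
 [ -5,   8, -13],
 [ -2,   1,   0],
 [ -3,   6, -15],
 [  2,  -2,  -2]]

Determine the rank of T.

3

Row reduce to echelon form.
R2 ← R2 − (5/3)·R1: [0, -1/3, 16/3]
R3 ← R3 − (2/3)·R1: [0, -7/3, 22/3]
R4 ← R4 − R1: [0, 1, -4]
R5 ← R5 + (2/3)·R1: [0, 4/3, -28/3]
R3 ← R3 − (7)·R2: [0, 0, -30]
R4 ← R4 + (3)·R2: [0, 0, 12]
R5 ← R5 + (4)·R2: [0, 0, 12]
R4 ← R4 + (2/5)·R3: [0, 0, 0]
R5 ← R5 + (2/5)·R3: [0, 0, 0]
Echelon form has 3 nonzero rows, so rank(T) = 3.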